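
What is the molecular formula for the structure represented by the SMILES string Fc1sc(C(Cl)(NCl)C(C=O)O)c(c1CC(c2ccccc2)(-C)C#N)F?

C17H14Cl2F2N2O2S

Heavy atoms from the SMILES: 17 C, 2 Cl, 2 F, 2 N, 2 O, 1 S.
Implicit hydrogens by atom environment:
  5 × C (aromatic): 1 H each → 5
  5 × C (aromatic): no H
  3 × C: no H
  2 × C: 1 H each → 2
  2 × Cl: no H
  2 × F: no H
  1 × C: 3 H
  1 × C: 2 H
  1 × N: 1 H
  1 × N: no H
  1 × O: 1 H
  1 × O: no H
  1 × S (aromatic): no H
  Total hydrogens = 14.
Molecular formula: C17H14Cl2F2N2O2S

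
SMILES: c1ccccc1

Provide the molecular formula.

Heavy atoms from the SMILES: 6 C.
Implicit hydrogens by atom environment:
  6 × C (aromatic): 1 H each → 6
  Total hydrogens = 6.
Molecular formula: C6H6

C6H6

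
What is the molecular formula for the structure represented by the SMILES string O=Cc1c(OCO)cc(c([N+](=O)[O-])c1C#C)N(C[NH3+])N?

Heavy atoms from the SMILES: 11 C, 4 N, 5 O.
Implicit hydrogens by atom environment:
  5 × C (aromatic): no H
  3 × O: no H
  2 × C: 2 H each → 4
  2 × C: 1 H each → 2
  1 × C (aromatic): 1 H
  1 × C: no H
  1 × N (charge +1): 3 H
  1 × N: 2 H
  1 × N (charge +1): no H
  1 × N: no H
  1 × O: 1 H
  1 × O (charge -1): no H
  Total hydrogens = 13.
Net charge +1.
Molecular formula: C11H13N4O5+

C11H13N4O5+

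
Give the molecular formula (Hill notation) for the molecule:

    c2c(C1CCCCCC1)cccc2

C13H18

Heavy atoms from the SMILES: 13 C.
Implicit hydrogens by atom environment:
  6 × C: 2 H each → 12
  5 × C (aromatic): 1 H each → 5
  1 × C: 1 H
  1 × C (aromatic): no H
  Total hydrogens = 18.
Molecular formula: C13H18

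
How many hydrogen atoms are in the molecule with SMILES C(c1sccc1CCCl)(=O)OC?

9

Hydrogens are implicit in SMILES; fill each atom to its normal valence:
  2 × C: 2 H each → 4
  2 × C (aromatic): 1 H each → 2
  2 × C (aromatic): no H
  2 × O: no H
  1 × C: 3 H
  1 × C: no H
  1 × Cl: no H
  1 × S (aromatic): no H
  Total hydrogens = 9.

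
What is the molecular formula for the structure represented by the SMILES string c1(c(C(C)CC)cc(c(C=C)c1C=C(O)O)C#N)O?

C15H17NO3

Heavy atoms from the SMILES: 15 C, 1 N, 3 O.
Implicit hydrogens by atom environment:
  5 × C (aromatic): no H
  3 × C: 1 H each → 3
  3 × O: 1 H each → 3
  2 × C: 3 H each → 6
  2 × C: 2 H each → 4
  2 × C: no H
  1 × C (aromatic): 1 H
  1 × N: no H
  Total hydrogens = 17.
Molecular formula: C15H17NO3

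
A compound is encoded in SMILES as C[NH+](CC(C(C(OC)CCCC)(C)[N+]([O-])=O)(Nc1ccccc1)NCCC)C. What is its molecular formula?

Heavy atoms from the SMILES: 21 C, 4 N, 3 O.
Implicit hydrogens by atom environment:
  6 × C: 3 H each → 18
  6 × C: 2 H each → 12
  5 × C (aromatic): 1 H each → 5
  2 × C: no H
  2 × N: 1 H each → 2
  2 × O: no H
  1 × C: 1 H
  1 × C (aromatic): no H
  1 × N (charge +1): 1 H
  1 × N (charge +1): no H
  1 × O (charge -1): no H
  Total hydrogens = 39.
Net charge +1.
Molecular formula: C21H39N4O3+

C21H39N4O3+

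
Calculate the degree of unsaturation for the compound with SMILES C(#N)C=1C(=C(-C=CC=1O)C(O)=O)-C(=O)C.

8

Molecular formula from the SMILES: C10H7NO4.
DoU = (2C + 2 + N − H − X)/2 = (2·10 + 2 + 1 − 7 − 0)/2 = 16/2 = 8.
(Structurally: 1 ring(s) + 7 π bond(s) = 8.)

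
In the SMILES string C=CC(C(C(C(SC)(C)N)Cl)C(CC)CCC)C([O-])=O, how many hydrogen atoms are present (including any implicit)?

Hydrogens are implicit in SMILES; fill each atom to its normal valence:
  5 × C: 1 H each → 5
  4 × C: 3 H each → 12
  4 × C: 2 H each → 8
  2 × C: no H
  1 × Cl: no H
  1 × N: 2 H
  1 × O: no H
  1 × O (charge -1): no H
  1 × S: no H
  Total hydrogens = 27.

27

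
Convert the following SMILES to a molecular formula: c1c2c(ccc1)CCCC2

Heavy atoms from the SMILES: 10 C.
Implicit hydrogens by atom environment:
  4 × C: 2 H each → 8
  4 × C (aromatic): 1 H each → 4
  2 × C (aromatic): no H
  Total hydrogens = 12.
Molecular formula: C10H12

C10H12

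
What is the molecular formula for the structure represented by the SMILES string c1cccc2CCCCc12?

C10H12

Heavy atoms from the SMILES: 10 C.
Implicit hydrogens by atom environment:
  4 × C: 2 H each → 8
  4 × C (aromatic): 1 H each → 4
  2 × C (aromatic): no H
  Total hydrogens = 12.
Molecular formula: C10H12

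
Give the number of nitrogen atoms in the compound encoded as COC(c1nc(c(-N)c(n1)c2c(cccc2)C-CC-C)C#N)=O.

The symbol for nitrogen appears 4 times in the SMILES.

4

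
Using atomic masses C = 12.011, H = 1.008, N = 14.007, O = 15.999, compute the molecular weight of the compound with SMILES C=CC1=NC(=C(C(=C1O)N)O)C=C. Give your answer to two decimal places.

178.19

Molecular formula: C9H10N2O2.
M = 9×12.011 + 10×1.008 + 2×14.007 + 2×15.999 = 178.19 g/mol.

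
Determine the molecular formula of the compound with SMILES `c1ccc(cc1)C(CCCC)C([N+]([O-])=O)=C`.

Heavy atoms from the SMILES: 13 C, 1 N, 2 O.
Implicit hydrogens by atom environment:
  5 × C (aromatic): 1 H each → 5
  4 × C: 2 H each → 8
  1 × C: 3 H
  1 × C: 1 H
  1 × C: no H
  1 × C (aromatic): no H
  1 × N (charge +1): no H
  1 × O: no H
  1 × O (charge -1): no H
  Total hydrogens = 17.
Molecular formula: C13H17NO2

C13H17NO2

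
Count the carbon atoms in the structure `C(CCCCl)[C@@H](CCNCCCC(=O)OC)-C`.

13

The symbol for carbon appears 13 times in the SMILES. (Cl is a single chlorine, not C + l.)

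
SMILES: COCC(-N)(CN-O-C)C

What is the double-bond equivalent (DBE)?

Molecular formula from the SMILES: C6H16N2O2.
DoU = (2C + 2 + N − H − X)/2 = (2·6 + 2 + 2 − 16 − 0)/2 = 0/2 = 0.
(Structurally: 0 ring(s) + 0 π bond(s) = 0.)

0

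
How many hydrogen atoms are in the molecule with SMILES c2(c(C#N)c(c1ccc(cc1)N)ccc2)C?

12

Hydrogens are implicit in SMILES; fill each atom to its normal valence:
  7 × C (aromatic): 1 H each → 7
  5 × C (aromatic): no H
  1 × C: 3 H
  1 × C: no H
  1 × N: 2 H
  1 × N: no H
  Total hydrogens = 12.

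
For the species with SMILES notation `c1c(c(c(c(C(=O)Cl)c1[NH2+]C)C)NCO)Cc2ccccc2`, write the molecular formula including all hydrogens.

C17H20ClN2O2+

Heavy atoms from the SMILES: 17 C, 1 Cl, 2 N, 2 O.
Implicit hydrogens by atom environment:
  6 × C (aromatic): 1 H each → 6
  6 × C (aromatic): no H
  2 × C: 3 H each → 6
  2 × C: 2 H each → 4
  1 × C: no H
  1 × Cl: no H
  1 × N (charge +1): 2 H
  1 × N: 1 H
  1 × O: 1 H
  1 × O: no H
  Total hydrogens = 20.
Net charge +1.
Molecular formula: C17H20ClN2O2+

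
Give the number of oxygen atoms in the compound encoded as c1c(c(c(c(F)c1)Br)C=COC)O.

2

The symbol for oxygen appears 2 times in the SMILES.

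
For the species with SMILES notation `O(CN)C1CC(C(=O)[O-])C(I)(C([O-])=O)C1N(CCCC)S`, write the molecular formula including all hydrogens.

Heavy atoms from the SMILES: 12 C, 1 I, 2 N, 5 O, 1 S.
Implicit hydrogens by atom environment:
  5 × C: 2 H each → 10
  3 × C: 1 H each → 3
  3 × C: no H
  3 × O: no H
  2 × O (charge -1): no H
  1 × C: 3 H
  1 × I: no H
  1 × N: 2 H
  1 × N: no H
  1 × S: 1 H
  Total hydrogens = 19.
Net charge -2.
Molecular formula: [C12H19IN2O5S]2-

[C12H19IN2O5S]2-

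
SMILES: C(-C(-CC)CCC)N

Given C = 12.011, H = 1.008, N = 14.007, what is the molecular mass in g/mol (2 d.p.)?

115.22

Molecular formula: C7H17N.
M = 7×12.011 + 17×1.008 + 1×14.007 = 115.22 g/mol.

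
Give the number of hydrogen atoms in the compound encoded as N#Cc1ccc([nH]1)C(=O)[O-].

Hydrogens are implicit in SMILES; fill each atom to its normal valence:
  2 × C (aromatic): 1 H each → 2
  2 × C (aromatic): no H
  2 × C: no H
  1 × N (aromatic): 1 H
  1 × N: no H
  1 × O: no H
  1 × O (charge -1): no H
  Total hydrogens = 3.

3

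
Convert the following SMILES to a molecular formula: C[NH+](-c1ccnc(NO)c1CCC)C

C10H18N3O+

Heavy atoms from the SMILES: 10 C, 3 N, 1 O.
Implicit hydrogens by atom environment:
  3 × C: 3 H each → 9
  3 × C (aromatic): no H
  2 × C: 2 H each → 4
  2 × C (aromatic): 1 H each → 2
  1 × N (charge +1): 1 H
  1 × N: 1 H
  1 × N (aromatic): no H
  1 × O: 1 H
  Total hydrogens = 18.
Net charge +1.
Molecular formula: C10H18N3O+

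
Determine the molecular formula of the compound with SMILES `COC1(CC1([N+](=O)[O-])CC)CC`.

Heavy atoms from the SMILES: 8 C, 1 N, 3 O.
Implicit hydrogens by atom environment:
  3 × C: 3 H each → 9
  3 × C: 2 H each → 6
  2 × C: no H
  2 × O: no H
  1 × N (charge +1): no H
  1 × O (charge -1): no H
  Total hydrogens = 15.
Molecular formula: C8H15NO3

C8H15NO3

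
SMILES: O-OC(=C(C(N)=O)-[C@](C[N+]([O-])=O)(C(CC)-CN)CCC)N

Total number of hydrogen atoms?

24

Hydrogens are implicit in SMILES; fill each atom to its normal valence:
  5 × C: 2 H each → 10
  4 × C: no H
  3 × N: 2 H each → 6
  3 × O: no H
  2 × C: 3 H each → 6
  1 × C: 1 H
  1 × N (charge +1): no H
  1 × O: 1 H
  1 × O (charge -1): no H
  Total hydrogens = 24.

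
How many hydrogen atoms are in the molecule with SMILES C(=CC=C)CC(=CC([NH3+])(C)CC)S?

Hydrogens are implicit in SMILES; fill each atom to its normal valence:
  4 × C: 1 H each → 4
  3 × C: 2 H each → 6
  2 × C: 3 H each → 6
  2 × C: no H
  1 × N (charge +1): 3 H
  1 × S: 1 H
  Total hydrogens = 20.

20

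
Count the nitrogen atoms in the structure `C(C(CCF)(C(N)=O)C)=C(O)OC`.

The symbol for nitrogen appears 1 time in the SMILES.

1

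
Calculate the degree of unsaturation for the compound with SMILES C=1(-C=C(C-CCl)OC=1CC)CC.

3

Molecular formula from the SMILES: C10H15ClO.
DoU = (2C + 2 + N − H − X)/2 = (2·10 + 2 + 0 − 15 − 1)/2 = 6/2 = 3.
(Structurally: 1 ring(s) + 2 π bond(s) = 3.)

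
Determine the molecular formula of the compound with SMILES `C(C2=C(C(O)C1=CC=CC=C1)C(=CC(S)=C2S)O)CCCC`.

Heavy atoms from the SMILES: 18 C, 2 O, 2 S.
Implicit hydrogens by atom environment:
  6 × C (aromatic): 1 H each → 6
  6 × C (aromatic): no H
  4 × C: 2 H each → 8
  2 × O: 1 H each → 2
  2 × S: 1 H each → 2
  1 × C: 3 H
  1 × C: 1 H
  Total hydrogens = 22.
Molecular formula: C18H22O2S2

C18H22O2S2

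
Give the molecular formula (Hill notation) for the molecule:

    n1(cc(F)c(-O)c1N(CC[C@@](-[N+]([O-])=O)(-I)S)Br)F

C7H7BrF2IN3O3S

Heavy atoms from the SMILES: 1 Br, 7 C, 2 F, 1 I, 3 N, 3 O, 1 S.
Implicit hydrogens by atom environment:
  3 × C (aromatic): no H
  2 × C: 2 H each → 4
  2 × F: no H
  1 × Br: no H
  1 × C (aromatic): 1 H
  1 × C: no H
  1 × I: no H
  1 × N (aromatic): no H
  1 × N: no H
  1 × N (charge +1): no H
  1 × O: 1 H
  1 × O: no H
  1 × O (charge -1): no H
  1 × S: 1 H
  Total hydrogens = 7.
Molecular formula: C7H7BrF2IN3O3S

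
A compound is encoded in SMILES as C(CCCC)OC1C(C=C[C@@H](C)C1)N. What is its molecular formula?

C12H23NO

Heavy atoms from the SMILES: 12 C, 1 N, 1 O.
Implicit hydrogens by atom environment:
  5 × C: 2 H each → 10
  5 × C: 1 H each → 5
  2 × C: 3 H each → 6
  1 × N: 2 H
  1 × O: no H
  Total hydrogens = 23.
Molecular formula: C12H23NO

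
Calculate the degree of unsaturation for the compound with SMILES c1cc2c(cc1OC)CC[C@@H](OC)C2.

Molecular formula from the SMILES: C12H16O2.
DoU = (2C + 2 + N − H − X)/2 = (2·12 + 2 + 0 − 16 − 0)/2 = 10/2 = 5.
(Structurally: 2 ring(s) + 3 π bond(s) = 5.)

5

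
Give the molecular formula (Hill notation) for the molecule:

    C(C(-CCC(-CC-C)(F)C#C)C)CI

Heavy atoms from the SMILES: 12 C, 1 F, 1 I.
Implicit hydrogens by atom environment:
  6 × C: 2 H each → 12
  2 × C: 3 H each → 6
  2 × C: 1 H each → 2
  2 × C: no H
  1 × F: no H
  1 × I: no H
  Total hydrogens = 20.
Molecular formula: C12H20FI

C12H20FI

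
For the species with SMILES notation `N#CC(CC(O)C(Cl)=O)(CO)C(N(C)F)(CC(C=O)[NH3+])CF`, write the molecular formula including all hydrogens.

Heavy atoms from the SMILES: 12 C, 1 Cl, 2 F, 3 N, 4 O.
Implicit hydrogens by atom environment:
  4 × C: 2 H each → 8
  4 × C: no H
  3 × C: 1 H each → 3
  2 × F: no H
  2 × N: no H
  2 × O: 1 H each → 2
  2 × O: no H
  1 × C: 3 H
  1 × Cl: no H
  1 × N (charge +1): 3 H
  Total hydrogens = 19.
Net charge +1.
Molecular formula: C12H19ClF2N3O4+

C12H19ClF2N3O4+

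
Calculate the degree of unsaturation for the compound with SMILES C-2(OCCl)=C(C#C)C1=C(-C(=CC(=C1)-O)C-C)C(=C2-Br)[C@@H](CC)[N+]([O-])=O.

10

Molecular formula from the SMILES: C18H17BrClNO4.
DoU = (2C + 2 + N − H − X)/2 = (2·18 + 2 + 1 − 17 − 2)/2 = 20/2 = 10.
(Structurally: 2 ring(s) + 8 π bond(s) = 10.)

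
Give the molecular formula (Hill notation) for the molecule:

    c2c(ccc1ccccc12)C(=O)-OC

Heavy atoms from the SMILES: 12 C, 2 O.
Implicit hydrogens by atom environment:
  7 × C (aromatic): 1 H each → 7
  3 × C (aromatic): no H
  2 × O: no H
  1 × C: 3 H
  1 × C: no H
  Total hydrogens = 10.
Molecular formula: C12H10O2

C12H10O2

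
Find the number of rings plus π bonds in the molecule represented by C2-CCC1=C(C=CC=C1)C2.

Molecular formula from the SMILES: C10H12.
DoU = (2C + 2 + N − H − X)/2 = (2·10 + 2 + 0 − 12 − 0)/2 = 10/2 = 5.
(Structurally: 2 ring(s) + 3 π bond(s) = 5.)

5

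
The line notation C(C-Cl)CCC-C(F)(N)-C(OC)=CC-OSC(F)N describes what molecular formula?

C11H21ClF2N2O2S

Heavy atoms from the SMILES: 11 C, 1 Cl, 2 F, 2 N, 2 O, 1 S.
Implicit hydrogens by atom environment:
  6 × C: 2 H each → 12
  2 × C: 1 H each → 2
  2 × C: no H
  2 × F: no H
  2 × N: 2 H each → 4
  2 × O: no H
  1 × C: 3 H
  1 × Cl: no H
  1 × S: no H
  Total hydrogens = 21.
Molecular formula: C11H21ClF2N2O2S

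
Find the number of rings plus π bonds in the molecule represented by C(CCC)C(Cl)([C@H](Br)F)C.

Molecular formula from the SMILES: C7H13BrClF.
DoU = (2C + 2 + N − H − X)/2 = (2·7 + 2 + 0 − 13 − 3)/2 = 0/2 = 0.
(Structurally: 0 ring(s) + 0 π bond(s) = 0.)

0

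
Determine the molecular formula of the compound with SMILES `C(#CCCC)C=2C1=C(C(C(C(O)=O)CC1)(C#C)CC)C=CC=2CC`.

Heavy atoms from the SMILES: 22 C, 2 O.
Implicit hydrogens by atom environment:
  6 × C: 2 H each → 12
  5 × C: no H
  4 × C (aromatic): no H
  3 × C: 3 H each → 9
  2 × C (aromatic): 1 H each → 2
  2 × C: 1 H each → 2
  1 × O: 1 H
  1 × O: no H
  Total hydrogens = 26.
Molecular formula: C22H26O2

C22H26O2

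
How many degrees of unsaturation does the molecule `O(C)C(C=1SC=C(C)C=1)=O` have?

Molecular formula from the SMILES: C7H8O2S.
DoU = (2C + 2 + N − H − X)/2 = (2·7 + 2 + 0 − 8 − 0)/2 = 8/2 = 4.
(Structurally: 1 ring(s) + 3 π bond(s) = 4.)

4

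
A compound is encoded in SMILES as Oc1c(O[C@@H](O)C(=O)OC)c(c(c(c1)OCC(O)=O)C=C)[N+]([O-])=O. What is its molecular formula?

C13H13NO10

Heavy atoms from the SMILES: 13 C, 1 N, 10 O.
Implicit hydrogens by atom environment:
  6 × O: no H
  5 × C (aromatic): no H
  3 × O: 1 H each → 3
  2 × C: 2 H each → 4
  2 × C: 1 H each → 2
  2 × C: no H
  1 × C: 3 H
  1 × C (aromatic): 1 H
  1 × N (charge +1): no H
  1 × O (charge -1): no H
  Total hydrogens = 13.
Molecular formula: C13H13NO10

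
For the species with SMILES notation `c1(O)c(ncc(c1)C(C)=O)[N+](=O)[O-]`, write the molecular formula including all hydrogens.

C7H6N2O4

Heavy atoms from the SMILES: 7 C, 2 N, 4 O.
Implicit hydrogens by atom environment:
  3 × C (aromatic): no H
  2 × C (aromatic): 1 H each → 2
  2 × O: no H
  1 × C: 3 H
  1 × C: no H
  1 × N (aromatic): no H
  1 × N (charge +1): no H
  1 × O: 1 H
  1 × O (charge -1): no H
  Total hydrogens = 6.
Molecular formula: C7H6N2O4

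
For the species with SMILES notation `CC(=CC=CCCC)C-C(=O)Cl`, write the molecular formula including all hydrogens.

Heavy atoms from the SMILES: 10 C, 1 Cl, 1 O.
Implicit hydrogens by atom environment:
  3 × C: 2 H each → 6
  3 × C: 1 H each → 3
  2 × C: 3 H each → 6
  2 × C: no H
  1 × Cl: no H
  1 × O: no H
  Total hydrogens = 15.
Molecular formula: C10H15ClO

C10H15ClO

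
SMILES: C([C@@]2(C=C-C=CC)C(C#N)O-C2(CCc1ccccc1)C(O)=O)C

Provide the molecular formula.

C20H23NO3

Heavy atoms from the SMILES: 20 C, 1 N, 3 O.
Implicit hydrogens by atom environment:
  5 × C: 1 H each → 5
  5 × C (aromatic): 1 H each → 5
  4 × C: no H
  3 × C: 2 H each → 6
  2 × C: 3 H each → 6
  2 × O: no H
  1 × C (aromatic): no H
  1 × N: no H
  1 × O: 1 H
  Total hydrogens = 23.
Molecular formula: C20H23NO3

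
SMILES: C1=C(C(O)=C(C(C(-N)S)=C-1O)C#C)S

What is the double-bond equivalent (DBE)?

Molecular formula from the SMILES: C9H9NO2S2.
DoU = (2C + 2 + N − H − X)/2 = (2·9 + 2 + 1 − 9 − 0)/2 = 12/2 = 6.
(Structurally: 1 ring(s) + 5 π bond(s) = 6.)

6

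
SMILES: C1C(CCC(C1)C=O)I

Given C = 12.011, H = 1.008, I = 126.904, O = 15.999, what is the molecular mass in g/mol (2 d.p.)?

238.07

Molecular formula: C7H11IO.
M = 7×12.011 + 11×1.008 + 1×126.904 + 1×15.999 = 238.07 g/mol.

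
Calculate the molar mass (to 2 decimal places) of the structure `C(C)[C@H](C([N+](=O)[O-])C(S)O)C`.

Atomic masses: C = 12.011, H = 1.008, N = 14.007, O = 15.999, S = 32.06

Molecular formula: C6H13NO3S.
M = 6×12.011 + 13×1.008 + 1×14.007 + 3×15.999 + 1×32.06 = 179.23 g/mol.

179.23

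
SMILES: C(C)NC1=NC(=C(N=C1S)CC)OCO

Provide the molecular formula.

Heavy atoms from the SMILES: 9 C, 3 N, 2 O, 1 S.
Implicit hydrogens by atom environment:
  4 × C (aromatic): no H
  3 × C: 2 H each → 6
  2 × C: 3 H each → 6
  2 × N (aromatic): no H
  1 × N: 1 H
  1 × O: 1 H
  1 × O: no H
  1 × S: 1 H
  Total hydrogens = 15.
Molecular formula: C9H15N3O2S

C9H15N3O2S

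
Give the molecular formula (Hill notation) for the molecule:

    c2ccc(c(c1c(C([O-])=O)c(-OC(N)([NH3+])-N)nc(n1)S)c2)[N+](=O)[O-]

C12H12N6O5S

Heavy atoms from the SMILES: 12 C, 6 N, 5 O, 1 S.
Implicit hydrogens by atom environment:
  6 × C (aromatic): no H
  4 × C (aromatic): 1 H each → 4
  3 × O: no H
  2 × C: no H
  2 × N: 2 H each → 4
  2 × N (aromatic): no H
  2 × O (charge -1): no H
  1 × N (charge +1): 3 H
  1 × N (charge +1): no H
  1 × S: 1 H
  Total hydrogens = 12.
Molecular formula: C12H12N6O5S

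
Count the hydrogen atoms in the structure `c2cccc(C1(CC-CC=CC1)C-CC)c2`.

Hydrogens are implicit in SMILES; fill each atom to its normal valence:
  6 × C: 2 H each → 12
  5 × C (aromatic): 1 H each → 5
  2 × C: 1 H each → 2
  1 × C: 3 H
  1 × C: no H
  1 × C (aromatic): no H
  Total hydrogens = 22.

22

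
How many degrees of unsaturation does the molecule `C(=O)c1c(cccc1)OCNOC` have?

Molecular formula from the SMILES: C9H11NO3.
DoU = (2C + 2 + N − H − X)/2 = (2·9 + 2 + 1 − 11 − 0)/2 = 10/2 = 5.
(Structurally: 1 ring(s) + 4 π bond(s) = 5.)

5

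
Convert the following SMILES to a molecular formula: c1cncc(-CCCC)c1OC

C10H15NO

Heavy atoms from the SMILES: 10 C, 1 N, 1 O.
Implicit hydrogens by atom environment:
  3 × C: 2 H each → 6
  3 × C (aromatic): 1 H each → 3
  2 × C: 3 H each → 6
  2 × C (aromatic): no H
  1 × N (aromatic): no H
  1 × O: no H
  Total hydrogens = 15.
Molecular formula: C10H15NO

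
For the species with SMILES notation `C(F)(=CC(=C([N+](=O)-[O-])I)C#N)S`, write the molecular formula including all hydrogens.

Heavy atoms from the SMILES: 5 C, 1 F, 1 I, 2 N, 2 O, 1 S.
Implicit hydrogens by atom environment:
  4 × C: no H
  1 × C: 1 H
  1 × F: no H
  1 × I: no H
  1 × N (charge +1): no H
  1 × N: no H
  1 × O: no H
  1 × O (charge -1): no H
  1 × S: 1 H
  Total hydrogens = 2.
Molecular formula: C5H2FIN2O2S

C5H2FIN2O2S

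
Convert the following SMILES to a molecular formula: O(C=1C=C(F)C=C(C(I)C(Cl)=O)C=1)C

Heavy atoms from the SMILES: 9 C, 1 Cl, 1 F, 1 I, 2 O.
Implicit hydrogens by atom environment:
  3 × C (aromatic): 1 H each → 3
  3 × C (aromatic): no H
  2 × O: no H
  1 × C: 3 H
  1 × C: 1 H
  1 × C: no H
  1 × Cl: no H
  1 × F: no H
  1 × I: no H
  Total hydrogens = 7.
Molecular formula: C9H7ClFIO2

C9H7ClFIO2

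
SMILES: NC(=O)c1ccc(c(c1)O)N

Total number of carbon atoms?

The symbol for carbon appears 7 times in the SMILES. Lowercase c denotes aromatic carbon and counts toward C.

7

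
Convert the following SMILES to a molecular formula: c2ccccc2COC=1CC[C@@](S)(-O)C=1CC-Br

C14H17BrO2S

Heavy atoms from the SMILES: 1 Br, 14 C, 2 O, 1 S.
Implicit hydrogens by atom environment:
  5 × C: 2 H each → 10
  5 × C (aromatic): 1 H each → 5
  3 × C: no H
  1 × Br: no H
  1 × C (aromatic): no H
  1 × O: 1 H
  1 × O: no H
  1 × S: 1 H
  Total hydrogens = 17.
Molecular formula: C14H17BrO2S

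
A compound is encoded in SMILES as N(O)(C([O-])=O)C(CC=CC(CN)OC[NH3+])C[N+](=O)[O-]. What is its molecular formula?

Heavy atoms from the SMILES: 9 C, 4 N, 6 O.
Implicit hydrogens by atom environment:
  4 × C: 2 H each → 8
  4 × C: 1 H each → 4
  3 × O: no H
  2 × O (charge -1): no H
  1 × C: no H
  1 × N (charge +1): 3 H
  1 × N: 2 H
  1 × N: no H
  1 × N (charge +1): no H
  1 × O: 1 H
  Total hydrogens = 18.
Molecular formula: C9H18N4O6

C9H18N4O6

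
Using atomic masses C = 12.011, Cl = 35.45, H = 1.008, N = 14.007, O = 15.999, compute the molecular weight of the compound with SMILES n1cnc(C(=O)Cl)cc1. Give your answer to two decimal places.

142.54

Molecular formula: C5H3ClN2O.
M = 5×12.011 + 1×35.45 + 3×1.008 + 2×14.007 + 1×15.999 = 142.54 g/mol.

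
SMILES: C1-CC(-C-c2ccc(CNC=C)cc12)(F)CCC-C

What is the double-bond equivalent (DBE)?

Molecular formula from the SMILES: C17H24FN.
DoU = (2C + 2 + N − H − X)/2 = (2·17 + 2 + 1 − 24 − 1)/2 = 12/2 = 6.
(Structurally: 2 ring(s) + 4 π bond(s) = 6.)

6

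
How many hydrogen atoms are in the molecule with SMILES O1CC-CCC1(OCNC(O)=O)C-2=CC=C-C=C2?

17

Hydrogens are implicit in SMILES; fill each atom to its normal valence:
  5 × C: 2 H each → 10
  5 × C (aromatic): 1 H each → 5
  3 × O: no H
  2 × C: no H
  1 × C (aromatic): no H
  1 × N: 1 H
  1 × O: 1 H
  Total hydrogens = 17.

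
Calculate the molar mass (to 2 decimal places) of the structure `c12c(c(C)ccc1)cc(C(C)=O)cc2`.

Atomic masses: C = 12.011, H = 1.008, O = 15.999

Molecular formula: C13H12O.
M = 13×12.011 + 12×1.008 + 1×15.999 = 184.24 g/mol.

184.24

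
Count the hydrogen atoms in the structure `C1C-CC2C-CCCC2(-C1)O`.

Hydrogens are implicit in SMILES; fill each atom to its normal valence:
  8 × C: 2 H each → 16
  1 × C: 1 H
  1 × C: no H
  1 × O: 1 H
  Total hydrogens = 18.

18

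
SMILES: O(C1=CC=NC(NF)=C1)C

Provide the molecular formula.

Heavy atoms from the SMILES: 6 C, 1 F, 2 N, 1 O.
Implicit hydrogens by atom environment:
  3 × C (aromatic): 1 H each → 3
  2 × C (aromatic): no H
  1 × C: 3 H
  1 × F: no H
  1 × N: 1 H
  1 × N (aromatic): no H
  1 × O: no H
  Total hydrogens = 7.
Molecular formula: C6H7FN2O

C6H7FN2O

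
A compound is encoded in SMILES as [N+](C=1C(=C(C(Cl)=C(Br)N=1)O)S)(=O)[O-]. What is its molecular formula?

C5H2BrClN2O3S

Heavy atoms from the SMILES: 1 Br, 5 C, 1 Cl, 2 N, 3 O, 1 S.
Implicit hydrogens by atom environment:
  5 × C (aromatic): no H
  1 × Br: no H
  1 × Cl: no H
  1 × N (aromatic): no H
  1 × N (charge +1): no H
  1 × O: 1 H
  1 × O: no H
  1 × O (charge -1): no H
  1 × S: 1 H
  Total hydrogens = 2.
Molecular formula: C5H2BrClN2O3S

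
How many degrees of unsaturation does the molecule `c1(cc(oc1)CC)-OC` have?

3

Molecular formula from the SMILES: C7H10O2.
DoU = (2C + 2 + N − H − X)/2 = (2·7 + 2 + 0 − 10 − 0)/2 = 6/2 = 3.
(Structurally: 1 ring(s) + 2 π bond(s) = 3.)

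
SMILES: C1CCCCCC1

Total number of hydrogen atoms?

14

Hydrogens are implicit in SMILES; fill each atom to its normal valence:
  7 × C: 2 H each → 14
  Total hydrogens = 14.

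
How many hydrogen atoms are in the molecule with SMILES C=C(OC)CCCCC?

Hydrogens are implicit in SMILES; fill each atom to its normal valence:
  5 × C: 2 H each → 10
  2 × C: 3 H each → 6
  1 × C: no H
  1 × O: no H
  Total hydrogens = 16.

16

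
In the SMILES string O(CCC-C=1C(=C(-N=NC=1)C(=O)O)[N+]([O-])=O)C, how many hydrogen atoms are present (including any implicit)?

Hydrogens are implicit in SMILES; fill each atom to its normal valence:
  3 × C: 2 H each → 6
  3 × C (aromatic): no H
  3 × O: no H
  2 × N (aromatic): no H
  1 × C: 3 H
  1 × C (aromatic): 1 H
  1 × C: no H
  1 × N (charge +1): no H
  1 × O: 1 H
  1 × O (charge -1): no H
  Total hydrogens = 11.

11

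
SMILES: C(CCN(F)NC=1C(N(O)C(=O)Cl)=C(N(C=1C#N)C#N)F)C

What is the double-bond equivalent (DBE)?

Molecular formula from the SMILES: C11H11ClF2N6O2.
DoU = (2C + 2 + N − H − X)/2 = (2·11 + 2 + 6 − 11 − 3)/2 = 16/2 = 8.
(Structurally: 1 ring(s) + 7 π bond(s) = 8.)

8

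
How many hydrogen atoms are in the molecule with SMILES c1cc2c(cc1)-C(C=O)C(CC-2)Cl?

Hydrogens are implicit in SMILES; fill each atom to its normal valence:
  4 × C (aromatic): 1 H each → 4
  3 × C: 1 H each → 3
  2 × C: 2 H each → 4
  2 × C (aromatic): no H
  1 × Cl: no H
  1 × O: no H
  Total hydrogens = 11.

11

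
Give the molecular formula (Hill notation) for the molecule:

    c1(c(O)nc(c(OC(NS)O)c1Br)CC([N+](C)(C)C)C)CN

C13H24BrN4O3S+

Heavy atoms from the SMILES: 1 Br, 13 C, 4 N, 3 O, 1 S.
Implicit hydrogens by atom environment:
  5 × C (aromatic): no H
  4 × C: 3 H each → 12
  2 × C: 2 H each → 4
  2 × C: 1 H each → 2
  2 × O: 1 H each → 2
  1 × Br: no H
  1 × N: 2 H
  1 × N: 1 H
  1 × N (aromatic): no H
  1 × N (charge +1): no H
  1 × O: no H
  1 × S: 1 H
  Total hydrogens = 24.
Net charge +1.
Molecular formula: C13H24BrN4O3S+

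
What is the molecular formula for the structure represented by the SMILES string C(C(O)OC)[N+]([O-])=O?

C3H7NO4

Heavy atoms from the SMILES: 3 C, 1 N, 4 O.
Implicit hydrogens by atom environment:
  2 × O: no H
  1 × C: 3 H
  1 × C: 2 H
  1 × C: 1 H
  1 × N (charge +1): no H
  1 × O: 1 H
  1 × O (charge -1): no H
  Total hydrogens = 7.
Molecular formula: C3H7NO4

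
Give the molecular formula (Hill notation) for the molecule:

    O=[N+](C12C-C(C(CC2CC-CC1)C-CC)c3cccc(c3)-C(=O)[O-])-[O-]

Heavy atoms from the SMILES: 20 C, 1 N, 4 O.
Implicit hydrogens by atom environment:
  8 × C: 2 H each → 16
  4 × C (aromatic): 1 H each → 4
  3 × C: 1 H each → 3
  2 × C: no H
  2 × C (aromatic): no H
  2 × O: no H
  2 × O (charge -1): no H
  1 × C: 3 H
  1 × N (charge +1): no H
  Total hydrogens = 26.
Net charge -1.
Molecular formula: C20H26NO4-

C20H26NO4-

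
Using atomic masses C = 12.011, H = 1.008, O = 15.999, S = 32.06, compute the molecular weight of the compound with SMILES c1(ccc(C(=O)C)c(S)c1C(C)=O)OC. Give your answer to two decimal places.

Molecular formula: C11H12O3S.
M = 11×12.011 + 12×1.008 + 3×15.999 + 1×32.06 = 224.27 g/mol.

224.27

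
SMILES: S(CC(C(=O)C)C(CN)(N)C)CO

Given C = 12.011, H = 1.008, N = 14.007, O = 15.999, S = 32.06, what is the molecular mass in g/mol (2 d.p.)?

Molecular formula: C8H18N2O2S.
M = 8×12.011 + 18×1.008 + 2×14.007 + 2×15.999 + 1×32.06 = 206.30 g/mol.

206.30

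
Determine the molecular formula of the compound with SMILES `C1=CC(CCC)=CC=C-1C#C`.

Heavy atoms from the SMILES: 11 C.
Implicit hydrogens by atom environment:
  4 × C (aromatic): 1 H each → 4
  2 × C: 2 H each → 4
  2 × C (aromatic): no H
  1 × C: 3 H
  1 × C: 1 H
  1 × C: no H
  Total hydrogens = 12.
Molecular formula: C11H12

C11H12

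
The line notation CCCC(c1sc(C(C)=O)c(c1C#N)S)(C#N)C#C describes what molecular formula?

Heavy atoms from the SMILES: 14 C, 2 N, 1 O, 2 S.
Implicit hydrogens by atom environment:
  5 × C: no H
  4 × C (aromatic): no H
  2 × C: 3 H each → 6
  2 × C: 2 H each → 4
  2 × N: no H
  1 × C: 1 H
  1 × O: no H
  1 × S: 1 H
  1 × S (aromatic): no H
  Total hydrogens = 12.
Molecular formula: C14H12N2OS2

C14H12N2OS2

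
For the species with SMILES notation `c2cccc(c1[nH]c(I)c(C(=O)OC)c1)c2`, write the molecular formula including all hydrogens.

C12H10INO2

Heavy atoms from the SMILES: 12 C, 1 I, 1 N, 2 O.
Implicit hydrogens by atom environment:
  6 × C (aromatic): 1 H each → 6
  4 × C (aromatic): no H
  2 × O: no H
  1 × C: 3 H
  1 × C: no H
  1 × I: no H
  1 × N (aromatic): 1 H
  Total hydrogens = 10.
Molecular formula: C12H10INO2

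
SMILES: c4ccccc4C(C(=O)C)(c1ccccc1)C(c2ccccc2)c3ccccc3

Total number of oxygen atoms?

1

The symbol for oxygen appears 1 time in the SMILES.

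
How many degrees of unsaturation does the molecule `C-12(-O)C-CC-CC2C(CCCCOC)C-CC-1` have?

2

Molecular formula from the SMILES: C15H28O2.
DoU = (2C + 2 + N − H − X)/2 = (2·15 + 2 + 0 − 28 − 0)/2 = 4/2 = 2.
(Structurally: 2 ring(s) + 0 π bond(s) = 2.)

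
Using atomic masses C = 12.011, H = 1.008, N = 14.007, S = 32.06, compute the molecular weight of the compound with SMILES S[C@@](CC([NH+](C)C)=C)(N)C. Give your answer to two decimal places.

161.29

Molecular formula: C7H17N2S+.
M = 7×12.011 + 17×1.008 + 2×14.007 + 1×32.06 = 161.29 g/mol.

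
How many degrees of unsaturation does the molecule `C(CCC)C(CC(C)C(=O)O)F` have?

1

Molecular formula from the SMILES: C9H17FO2.
DoU = (2C + 2 + N − H − X)/2 = (2·9 + 2 + 0 − 17 − 1)/2 = 2/2 = 1.
(Structurally: 0 ring(s) + 1 π bond(s) = 1.)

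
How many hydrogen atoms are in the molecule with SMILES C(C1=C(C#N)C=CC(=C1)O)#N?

Hydrogens are implicit in SMILES; fill each atom to its normal valence:
  3 × C (aromatic): 1 H each → 3
  3 × C (aromatic): no H
  2 × C: no H
  2 × N: no H
  1 × O: 1 H
  Total hydrogens = 4.

4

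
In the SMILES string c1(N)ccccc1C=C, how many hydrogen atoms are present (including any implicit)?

9

Hydrogens are implicit in SMILES; fill each atom to its normal valence:
  4 × C (aromatic): 1 H each → 4
  2 × C (aromatic): no H
  1 × C: 2 H
  1 × C: 1 H
  1 × N: 2 H
  Total hydrogens = 9.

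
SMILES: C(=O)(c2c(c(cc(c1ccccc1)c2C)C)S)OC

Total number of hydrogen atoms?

16

Hydrogens are implicit in SMILES; fill each atom to its normal valence:
  6 × C (aromatic): 1 H each → 6
  6 × C (aromatic): no H
  3 × C: 3 H each → 9
  2 × O: no H
  1 × C: no H
  1 × S: 1 H
  Total hydrogens = 16.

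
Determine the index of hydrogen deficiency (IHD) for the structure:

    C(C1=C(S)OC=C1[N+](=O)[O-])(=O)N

Molecular formula from the SMILES: C5H4N2O4S.
DoU = (2C + 2 + N − H − X)/2 = (2·5 + 2 + 2 − 4 − 0)/2 = 10/2 = 5.
(Structurally: 1 ring(s) + 4 π bond(s) = 5.)

5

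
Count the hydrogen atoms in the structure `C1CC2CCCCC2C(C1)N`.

Hydrogens are implicit in SMILES; fill each atom to its normal valence:
  7 × C: 2 H each → 14
  3 × C: 1 H each → 3
  1 × N: 2 H
  Total hydrogens = 19.

19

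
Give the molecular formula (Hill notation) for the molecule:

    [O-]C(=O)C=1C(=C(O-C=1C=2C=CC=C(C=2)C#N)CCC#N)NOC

C16H12N3O4-

Heavy atoms from the SMILES: 16 C, 3 N, 4 O.
Implicit hydrogens by atom environment:
  6 × C (aromatic): no H
  4 × C (aromatic): 1 H each → 4
  3 × C: no H
  2 × C: 2 H each → 4
  2 × N: no H
  2 × O: no H
  1 × C: 3 H
  1 × N: 1 H
  1 × O (aromatic): no H
  1 × O (charge -1): no H
  Total hydrogens = 12.
Net charge -1.
Molecular formula: C16H12N3O4-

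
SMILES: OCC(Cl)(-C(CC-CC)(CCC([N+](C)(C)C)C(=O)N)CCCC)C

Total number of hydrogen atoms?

Hydrogens are implicit in SMILES; fill each atom to its normal valence:
  9 × C: 2 H each → 18
  6 × C: 3 H each → 18
  3 × C: no H
  1 × C: 1 H
  1 × Cl: no H
  1 × N: 2 H
  1 × N (charge +1): no H
  1 × O: 1 H
  1 × O: no H
  Total hydrogens = 40.

40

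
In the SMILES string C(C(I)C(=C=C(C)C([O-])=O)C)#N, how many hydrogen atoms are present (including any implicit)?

7

Hydrogens are implicit in SMILES; fill each atom to its normal valence:
  5 × C: no H
  2 × C: 3 H each → 6
  1 × C: 1 H
  1 × I: no H
  1 × N: no H
  1 × O: no H
  1 × O (charge -1): no H
  Total hydrogens = 7.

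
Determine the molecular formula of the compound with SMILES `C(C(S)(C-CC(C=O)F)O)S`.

Heavy atoms from the SMILES: 6 C, 1 F, 2 O, 2 S.
Implicit hydrogens by atom environment:
  3 × C: 2 H each → 6
  2 × C: 1 H each → 2
  2 × S: 1 H each → 2
  1 × C: no H
  1 × F: no H
  1 × O: 1 H
  1 × O: no H
  Total hydrogens = 11.
Molecular formula: C6H11FO2S2

C6H11FO2S2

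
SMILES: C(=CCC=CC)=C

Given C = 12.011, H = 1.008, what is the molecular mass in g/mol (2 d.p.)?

Molecular formula: C7H10.
M = 7×12.011 + 10×1.008 = 94.16 g/mol.

94.16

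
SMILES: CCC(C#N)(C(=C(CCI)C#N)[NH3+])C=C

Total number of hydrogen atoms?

Hydrogens are implicit in SMILES; fill each atom to its normal valence:
  5 × C: no H
  4 × C: 2 H each → 8
  2 × N: no H
  1 × C: 3 H
  1 × C: 1 H
  1 × I: no H
  1 × N (charge +1): 3 H
  Total hydrogens = 15.

15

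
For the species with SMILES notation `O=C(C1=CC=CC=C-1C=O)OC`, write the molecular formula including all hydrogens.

Heavy atoms from the SMILES: 9 C, 3 O.
Implicit hydrogens by atom environment:
  4 × C (aromatic): 1 H each → 4
  3 × O: no H
  2 × C (aromatic): no H
  1 × C: 3 H
  1 × C: 1 H
  1 × C: no H
  Total hydrogens = 8.
Molecular formula: C9H8O3

C9H8O3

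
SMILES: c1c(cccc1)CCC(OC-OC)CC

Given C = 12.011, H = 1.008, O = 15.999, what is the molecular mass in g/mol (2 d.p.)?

208.30

Molecular formula: C13H20O2.
M = 13×12.011 + 20×1.008 + 2×15.999 = 208.30 g/mol.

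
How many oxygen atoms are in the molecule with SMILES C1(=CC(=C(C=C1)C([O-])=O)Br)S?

The symbol for oxygen appears 2 times in the SMILES.

2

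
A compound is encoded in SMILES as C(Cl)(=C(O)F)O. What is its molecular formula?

C2H2ClFO2

Heavy atoms from the SMILES: 2 C, 1 Cl, 1 F, 2 O.
Implicit hydrogens by atom environment:
  2 × C: no H
  2 × O: 1 H each → 2
  1 × Cl: no H
  1 × F: no H
  Total hydrogens = 2.
Molecular formula: C2H2ClFO2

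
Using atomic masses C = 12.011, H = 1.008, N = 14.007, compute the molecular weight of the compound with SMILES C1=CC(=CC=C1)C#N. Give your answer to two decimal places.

Molecular formula: C7H5N.
M = 7×12.011 + 5×1.008 + 1×14.007 = 103.12 g/mol.

103.12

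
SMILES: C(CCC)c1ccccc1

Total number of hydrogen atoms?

Hydrogens are implicit in SMILES; fill each atom to its normal valence:
  5 × C (aromatic): 1 H each → 5
  3 × C: 2 H each → 6
  1 × C: 3 H
  1 × C (aromatic): no H
  Total hydrogens = 14.

14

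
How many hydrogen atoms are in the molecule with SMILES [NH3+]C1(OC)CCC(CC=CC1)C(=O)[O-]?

17

Hydrogens are implicit in SMILES; fill each atom to its normal valence:
  4 × C: 2 H each → 8
  3 × C: 1 H each → 3
  2 × C: no H
  2 × O: no H
  1 × C: 3 H
  1 × N (charge +1): 3 H
  1 × O (charge -1): no H
  Total hydrogens = 17.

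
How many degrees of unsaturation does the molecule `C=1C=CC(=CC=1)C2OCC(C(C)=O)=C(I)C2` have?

Molecular formula from the SMILES: C13H13IO2.
DoU = (2C + 2 + N − H − X)/2 = (2·13 + 2 + 0 − 13 − 1)/2 = 14/2 = 7.
(Structurally: 2 ring(s) + 5 π bond(s) = 7.)

7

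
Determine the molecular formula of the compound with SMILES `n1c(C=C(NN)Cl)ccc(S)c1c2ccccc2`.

Heavy atoms from the SMILES: 13 C, 1 Cl, 3 N, 1 S.
Implicit hydrogens by atom environment:
  7 × C (aromatic): 1 H each → 7
  4 × C (aromatic): no H
  1 × C: 1 H
  1 × C: no H
  1 × Cl: no H
  1 × N: 2 H
  1 × N: 1 H
  1 × N (aromatic): no H
  1 × S: 1 H
  Total hydrogens = 12.
Molecular formula: C13H12ClN3S

C13H12ClN3S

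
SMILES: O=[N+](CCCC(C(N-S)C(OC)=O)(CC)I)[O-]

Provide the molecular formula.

C9H17IN2O4S

Heavy atoms from the SMILES: 9 C, 1 I, 2 N, 4 O, 1 S.
Implicit hydrogens by atom environment:
  4 × C: 2 H each → 8
  3 × O: no H
  2 × C: 3 H each → 6
  2 × C: no H
  1 × C: 1 H
  1 × I: no H
  1 × N: 1 H
  1 × N (charge +1): no H
  1 × O (charge -1): no H
  1 × S: 1 H
  Total hydrogens = 17.
Molecular formula: C9H17IN2O4S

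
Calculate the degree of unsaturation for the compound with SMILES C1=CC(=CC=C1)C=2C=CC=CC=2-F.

8

Molecular formula from the SMILES: C12H9F.
DoU = (2C + 2 + N − H − X)/2 = (2·12 + 2 + 0 − 9 − 1)/2 = 16/2 = 8.
(Structurally: 2 ring(s) + 6 π bond(s) = 8.)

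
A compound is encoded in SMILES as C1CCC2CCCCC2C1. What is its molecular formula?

Heavy atoms from the SMILES: 10 C.
Implicit hydrogens by atom environment:
  8 × C: 2 H each → 16
  2 × C: 1 H each → 2
  Total hydrogens = 18.
Molecular formula: C10H18

C10H18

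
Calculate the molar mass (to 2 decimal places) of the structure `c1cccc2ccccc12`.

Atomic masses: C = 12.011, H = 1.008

128.17

Molecular formula: C10H8.
M = 10×12.011 + 8×1.008 = 128.17 g/mol.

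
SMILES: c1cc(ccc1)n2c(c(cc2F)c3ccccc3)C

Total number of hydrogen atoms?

14

Hydrogens are implicit in SMILES; fill each atom to its normal valence:
  11 × C (aromatic): 1 H each → 11
  5 × C (aromatic): no H
  1 × C: 3 H
  1 × F: no H
  1 × N (aromatic): no H
  Total hydrogens = 14.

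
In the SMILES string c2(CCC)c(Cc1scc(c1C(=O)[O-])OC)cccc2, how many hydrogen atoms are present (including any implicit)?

Hydrogens are implicit in SMILES; fill each atom to its normal valence:
  5 × C (aromatic): 1 H each → 5
  5 × C (aromatic): no H
  3 × C: 2 H each → 6
  2 × C: 3 H each → 6
  2 × O: no H
  1 × C: no H
  1 × O (charge -1): no H
  1 × S (aromatic): no H
  Total hydrogens = 17.

17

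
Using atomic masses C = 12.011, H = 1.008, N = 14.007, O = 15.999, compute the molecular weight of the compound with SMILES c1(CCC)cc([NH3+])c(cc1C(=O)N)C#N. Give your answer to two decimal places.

204.25

Molecular formula: C11H14N3O+.
M = 11×12.011 + 14×1.008 + 3×14.007 + 1×15.999 = 204.25 g/mol.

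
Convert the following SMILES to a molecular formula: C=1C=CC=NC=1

C5H5N

Heavy atoms from the SMILES: 5 C, 1 N.
Implicit hydrogens by atom environment:
  5 × C (aromatic): 1 H each → 5
  1 × N (aromatic): no H
  Total hydrogens = 5.
Molecular formula: C5H5N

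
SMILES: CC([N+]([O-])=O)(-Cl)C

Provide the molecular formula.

Heavy atoms from the SMILES: 3 C, 1 Cl, 1 N, 2 O.
Implicit hydrogens by atom environment:
  2 × C: 3 H each → 6
  1 × C: no H
  1 × Cl: no H
  1 × N (charge +1): no H
  1 × O: no H
  1 × O (charge -1): no H
  Total hydrogens = 6.
Molecular formula: C3H6ClNO2

C3H6ClNO2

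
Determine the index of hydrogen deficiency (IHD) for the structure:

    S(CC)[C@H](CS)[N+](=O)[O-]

1

Molecular formula from the SMILES: C4H9NO2S2.
DoU = (2C + 2 + N − H − X)/2 = (2·4 + 2 + 1 − 9 − 0)/2 = 2/2 = 1.
(Structurally: 0 ring(s) + 1 π bond(s) = 1.)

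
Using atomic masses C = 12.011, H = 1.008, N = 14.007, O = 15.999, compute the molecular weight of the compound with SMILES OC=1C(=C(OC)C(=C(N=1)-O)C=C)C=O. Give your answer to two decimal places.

195.17

Molecular formula: C9H9NO4.
M = 9×12.011 + 9×1.008 + 1×14.007 + 4×15.999 = 195.17 g/mol.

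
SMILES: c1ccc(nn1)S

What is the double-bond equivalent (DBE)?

Molecular formula from the SMILES: C4H4N2S.
DoU = (2C + 2 + N − H − X)/2 = (2·4 + 2 + 2 − 4 − 0)/2 = 8/2 = 4.
(Structurally: 1 ring(s) + 3 π bond(s) = 4.)

4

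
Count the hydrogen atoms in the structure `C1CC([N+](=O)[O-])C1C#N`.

Hydrogens are implicit in SMILES; fill each atom to its normal valence:
  2 × C: 2 H each → 4
  2 × C: 1 H each → 2
  1 × C: no H
  1 × N: no H
  1 × N (charge +1): no H
  1 × O: no H
  1 × O (charge -1): no H
  Total hydrogens = 6.

6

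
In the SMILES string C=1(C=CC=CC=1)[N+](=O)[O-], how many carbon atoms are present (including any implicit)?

6

The symbol for carbon appears 6 times in the SMILES.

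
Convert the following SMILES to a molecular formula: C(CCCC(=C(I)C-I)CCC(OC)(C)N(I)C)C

C14H26I3NO

Heavy atoms from the SMILES: 14 C, 3 I, 1 N, 1 O.
Implicit hydrogens by atom environment:
  7 × C: 2 H each → 14
  4 × C: 3 H each → 12
  3 × C: no H
  3 × I: no H
  1 × N: no H
  1 × O: no H
  Total hydrogens = 26.
Molecular formula: C14H26I3NO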